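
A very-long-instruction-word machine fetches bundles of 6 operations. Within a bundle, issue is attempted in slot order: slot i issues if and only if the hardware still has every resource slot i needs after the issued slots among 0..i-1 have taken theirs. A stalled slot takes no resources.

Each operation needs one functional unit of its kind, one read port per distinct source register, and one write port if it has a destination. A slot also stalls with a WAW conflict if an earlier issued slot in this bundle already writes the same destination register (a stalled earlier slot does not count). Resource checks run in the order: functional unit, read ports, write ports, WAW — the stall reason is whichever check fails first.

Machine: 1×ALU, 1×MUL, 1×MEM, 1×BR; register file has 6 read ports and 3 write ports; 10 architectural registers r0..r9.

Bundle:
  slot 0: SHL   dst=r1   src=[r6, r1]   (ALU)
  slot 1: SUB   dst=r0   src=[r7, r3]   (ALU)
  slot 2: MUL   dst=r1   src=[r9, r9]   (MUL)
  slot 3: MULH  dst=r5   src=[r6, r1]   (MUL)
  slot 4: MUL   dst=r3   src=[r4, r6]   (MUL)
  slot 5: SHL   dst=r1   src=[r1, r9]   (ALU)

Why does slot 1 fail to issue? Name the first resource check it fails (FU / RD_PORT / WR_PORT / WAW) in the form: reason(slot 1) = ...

reason(slot 1) = FU

(0) want 1×ALU +2rd +1wr — yes → AL0|MU1|ME1|BR1|rd4|wr2
(1) want 1×ALU +2rd +1wr — FU → AL0|MU1|ME1|BR1|rd4|wr2
(2) want 1×MUL +1rd +1wr — WAW → AL0|MU1|ME1|BR1|rd4|wr2
(3) want 1×MUL +2rd +1wr — yes → AL0|MU0|ME1|BR1|rd2|wr1
(4) want 1×MUL +2rd +1wr — FU → AL0|MU0|ME1|BR1|rd2|wr1
(5) want 1×ALU +2rd +1wr — FU → AL0|MU0|ME1|BR1|rd2|wr1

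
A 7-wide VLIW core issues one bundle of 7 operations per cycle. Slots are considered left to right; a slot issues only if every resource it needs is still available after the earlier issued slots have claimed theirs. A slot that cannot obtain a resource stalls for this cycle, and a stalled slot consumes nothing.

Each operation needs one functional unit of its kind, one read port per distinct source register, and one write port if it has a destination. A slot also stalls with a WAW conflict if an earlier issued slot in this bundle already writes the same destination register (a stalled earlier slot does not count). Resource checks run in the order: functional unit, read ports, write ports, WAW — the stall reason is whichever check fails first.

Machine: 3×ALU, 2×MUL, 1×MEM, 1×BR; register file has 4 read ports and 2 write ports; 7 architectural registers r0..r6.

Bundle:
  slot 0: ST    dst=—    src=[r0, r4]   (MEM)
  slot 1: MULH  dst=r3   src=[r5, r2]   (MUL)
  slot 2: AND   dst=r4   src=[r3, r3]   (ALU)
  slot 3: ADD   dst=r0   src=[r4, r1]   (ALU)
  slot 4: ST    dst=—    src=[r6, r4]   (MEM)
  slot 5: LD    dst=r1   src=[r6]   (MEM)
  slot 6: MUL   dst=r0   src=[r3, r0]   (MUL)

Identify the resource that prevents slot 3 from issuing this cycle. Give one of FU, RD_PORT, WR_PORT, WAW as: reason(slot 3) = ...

reason(slot 3) = RD_PORT

(0) want 1×MEM +2rd +0wr — yes → AL3|MU2|ME0|BR1|rd2|wr2
(1) want 1×MUL +2rd +1wr — yes → AL3|MU1|ME0|BR1|rd0|wr1
(2) want 1×ALU +1rd +1wr — RD_PORT → AL3|MU1|ME0|BR1|rd0|wr1
(3) want 1×ALU +2rd +1wr — RD_PORT → AL3|MU1|ME0|BR1|rd0|wr1
(4) want 1×MEM +2rd +0wr — FU → AL3|MU1|ME0|BR1|rd0|wr1
(5) want 1×MEM +1rd +1wr — FU → AL3|MU1|ME0|BR1|rd0|wr1
(6) want 1×MUL +2rd +1wr — RD_PORT → AL3|MU1|ME0|BR1|rd0|wr1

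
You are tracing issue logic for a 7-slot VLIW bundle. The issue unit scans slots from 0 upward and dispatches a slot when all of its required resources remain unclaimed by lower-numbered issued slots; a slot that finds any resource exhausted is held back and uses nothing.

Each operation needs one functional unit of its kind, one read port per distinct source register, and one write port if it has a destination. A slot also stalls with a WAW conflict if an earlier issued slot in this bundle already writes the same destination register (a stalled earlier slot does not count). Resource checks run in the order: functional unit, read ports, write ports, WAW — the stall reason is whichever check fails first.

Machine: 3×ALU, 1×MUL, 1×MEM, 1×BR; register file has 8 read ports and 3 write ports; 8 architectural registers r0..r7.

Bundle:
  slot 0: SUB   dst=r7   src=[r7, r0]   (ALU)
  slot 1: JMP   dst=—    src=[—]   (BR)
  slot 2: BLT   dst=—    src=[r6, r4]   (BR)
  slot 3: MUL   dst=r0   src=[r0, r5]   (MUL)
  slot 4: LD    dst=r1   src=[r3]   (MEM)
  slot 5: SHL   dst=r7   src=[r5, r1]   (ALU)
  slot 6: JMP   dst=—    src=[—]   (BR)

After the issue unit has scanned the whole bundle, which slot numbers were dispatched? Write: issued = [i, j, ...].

issued = [0, 1, 3, 4]

(0) want 1×ALU +2rd +1wr — yes → AL2|MU1|ME1|BR1|rd6|wr2
(1) want 1×BR +0rd +0wr — yes → AL2|MU1|ME1|BR0|rd6|wr2
(2) want 1×BR +2rd +0wr — FU → AL2|MU1|ME1|BR0|rd6|wr2
(3) want 1×MUL +2rd +1wr — yes → AL2|MU0|ME1|BR0|rd4|wr1
(4) want 1×MEM +1rd +1wr — yes → AL2|MU0|ME0|BR0|rd3|wr0
(5) want 1×ALU +2rd +1wr — WR_PORT → AL2|MU0|ME0|BR0|rd3|wr0
(6) want 1×BR +0rd +0wr — FU → AL2|MU0|ME0|BR0|rd3|wr0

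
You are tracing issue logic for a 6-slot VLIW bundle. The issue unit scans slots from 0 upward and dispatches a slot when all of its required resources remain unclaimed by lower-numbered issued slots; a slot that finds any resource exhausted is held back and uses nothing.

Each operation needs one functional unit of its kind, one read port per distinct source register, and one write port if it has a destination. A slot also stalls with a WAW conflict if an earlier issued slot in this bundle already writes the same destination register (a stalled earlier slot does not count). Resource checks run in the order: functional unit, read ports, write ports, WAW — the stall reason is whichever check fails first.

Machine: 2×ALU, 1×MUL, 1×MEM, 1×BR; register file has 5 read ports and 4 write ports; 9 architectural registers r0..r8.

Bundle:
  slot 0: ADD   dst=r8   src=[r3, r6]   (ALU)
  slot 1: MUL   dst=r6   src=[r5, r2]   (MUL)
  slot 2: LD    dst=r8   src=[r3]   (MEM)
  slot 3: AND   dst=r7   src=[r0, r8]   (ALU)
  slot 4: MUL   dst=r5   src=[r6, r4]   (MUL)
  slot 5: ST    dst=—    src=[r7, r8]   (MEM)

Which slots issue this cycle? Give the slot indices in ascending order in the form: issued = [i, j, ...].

slot 0 (ALU): ISSUE — free A1,Mu1,Ld1,B1 rp3 wp3
slot 1 (MUL): ISSUE — free A1,Mu0,Ld1,B1 rp1 wp2
slot 2 (MEM): stall WAW — free A1,Mu0,Ld1,B1 rp1 wp2
slot 3 (ALU): stall RD_PORT — free A1,Mu0,Ld1,B1 rp1 wp2
slot 4 (MUL): stall FU — free A1,Mu0,Ld1,B1 rp1 wp2
slot 5 (MEM): stall RD_PORT — free A1,Mu0,Ld1,B1 rp1 wp2

issued = [0, 1]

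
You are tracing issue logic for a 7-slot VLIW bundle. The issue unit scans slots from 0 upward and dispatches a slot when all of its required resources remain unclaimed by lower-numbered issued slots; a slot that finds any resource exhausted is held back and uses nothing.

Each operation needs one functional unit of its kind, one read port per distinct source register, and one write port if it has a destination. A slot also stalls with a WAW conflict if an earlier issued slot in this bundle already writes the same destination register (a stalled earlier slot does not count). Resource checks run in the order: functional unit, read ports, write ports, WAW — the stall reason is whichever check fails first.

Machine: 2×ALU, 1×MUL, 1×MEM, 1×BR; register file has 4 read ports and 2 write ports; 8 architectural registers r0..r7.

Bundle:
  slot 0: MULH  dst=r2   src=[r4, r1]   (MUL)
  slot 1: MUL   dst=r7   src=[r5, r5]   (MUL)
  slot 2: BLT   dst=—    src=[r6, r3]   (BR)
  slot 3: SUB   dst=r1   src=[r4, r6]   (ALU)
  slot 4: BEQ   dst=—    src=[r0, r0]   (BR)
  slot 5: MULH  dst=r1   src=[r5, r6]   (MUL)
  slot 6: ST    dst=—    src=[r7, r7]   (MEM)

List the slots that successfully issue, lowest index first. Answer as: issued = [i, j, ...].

(0) want 1×MUL +2rd +1wr — yes → AL2|MU0|ME1|BR1|rd2|wr1
(1) want 1×MUL +1rd +1wr — FU → AL2|MU0|ME1|BR1|rd2|wr1
(2) want 1×BR +2rd +0wr — yes → AL2|MU0|ME1|BR0|rd0|wr1
(3) want 1×ALU +2rd +1wr — RD_PORT → AL2|MU0|ME1|BR0|rd0|wr1
(4) want 1×BR +1rd +0wr — FU → AL2|MU0|ME1|BR0|rd0|wr1
(5) want 1×MUL +2rd +1wr — FU → AL2|MU0|ME1|BR0|rd0|wr1
(6) want 1×MEM +1rd +0wr — RD_PORT → AL2|MU0|ME1|BR0|rd0|wr1

issued = [0, 2]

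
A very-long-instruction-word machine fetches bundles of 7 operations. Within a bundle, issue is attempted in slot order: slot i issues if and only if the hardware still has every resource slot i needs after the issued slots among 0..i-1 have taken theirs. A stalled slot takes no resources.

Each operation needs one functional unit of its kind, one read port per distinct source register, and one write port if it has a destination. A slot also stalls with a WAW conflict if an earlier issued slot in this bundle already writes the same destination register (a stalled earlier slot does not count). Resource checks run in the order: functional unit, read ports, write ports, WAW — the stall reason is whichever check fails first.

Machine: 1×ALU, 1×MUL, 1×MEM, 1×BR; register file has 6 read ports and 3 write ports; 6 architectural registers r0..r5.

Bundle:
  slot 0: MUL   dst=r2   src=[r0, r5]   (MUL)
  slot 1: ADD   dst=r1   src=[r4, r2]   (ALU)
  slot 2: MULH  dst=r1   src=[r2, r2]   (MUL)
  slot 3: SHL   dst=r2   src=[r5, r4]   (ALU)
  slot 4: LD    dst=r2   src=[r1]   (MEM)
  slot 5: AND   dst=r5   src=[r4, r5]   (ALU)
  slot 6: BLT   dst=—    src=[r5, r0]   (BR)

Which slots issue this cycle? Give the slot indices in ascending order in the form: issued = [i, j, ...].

issued = [0, 1, 6]

slot 0 (MUL): ISSUE — free A1,Mu0,Ld1,B1 rp4 wp2
slot 1 (ALU): ISSUE — free A0,Mu0,Ld1,B1 rp2 wp1
slot 2 (MUL): stall FU — free A0,Mu0,Ld1,B1 rp2 wp1
slot 3 (ALU): stall FU — free A0,Mu0,Ld1,B1 rp2 wp1
slot 4 (MEM): stall WAW — free A0,Mu0,Ld1,B1 rp2 wp1
slot 5 (ALU): stall FU — free A0,Mu0,Ld1,B1 rp2 wp1
slot 6 (BR): ISSUE — free A0,Mu0,Ld1,B0 rp0 wp1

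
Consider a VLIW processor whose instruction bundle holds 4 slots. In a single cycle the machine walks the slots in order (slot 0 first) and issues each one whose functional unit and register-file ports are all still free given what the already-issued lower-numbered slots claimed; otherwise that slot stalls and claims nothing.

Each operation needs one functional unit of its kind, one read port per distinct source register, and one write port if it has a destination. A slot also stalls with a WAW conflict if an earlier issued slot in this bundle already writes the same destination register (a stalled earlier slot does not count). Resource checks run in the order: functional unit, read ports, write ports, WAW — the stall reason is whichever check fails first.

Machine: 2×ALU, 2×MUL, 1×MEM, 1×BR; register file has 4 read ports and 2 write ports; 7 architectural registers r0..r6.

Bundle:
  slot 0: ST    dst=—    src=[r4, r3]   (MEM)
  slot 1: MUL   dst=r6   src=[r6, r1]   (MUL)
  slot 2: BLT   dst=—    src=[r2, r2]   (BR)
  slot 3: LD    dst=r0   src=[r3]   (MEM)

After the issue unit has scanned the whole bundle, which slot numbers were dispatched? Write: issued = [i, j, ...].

#0 MEM src=r4,r3 dispatched  <A:2 Mu:2 Ld:0 B:1 rd:2 wr:2>
#1 MUL src=r6,r1 dispatched  <A:2 Mu:1 Ld:0 B:1 rd:0 wr:1>
#2 BR src=r2,r2 held:RD_PORT  <A:2 Mu:1 Ld:0 B:1 rd:0 wr:1>
#3 MEM src=r3 held:FU  <A:2 Mu:1 Ld:0 B:1 rd:0 wr:1>

issued = [0, 1]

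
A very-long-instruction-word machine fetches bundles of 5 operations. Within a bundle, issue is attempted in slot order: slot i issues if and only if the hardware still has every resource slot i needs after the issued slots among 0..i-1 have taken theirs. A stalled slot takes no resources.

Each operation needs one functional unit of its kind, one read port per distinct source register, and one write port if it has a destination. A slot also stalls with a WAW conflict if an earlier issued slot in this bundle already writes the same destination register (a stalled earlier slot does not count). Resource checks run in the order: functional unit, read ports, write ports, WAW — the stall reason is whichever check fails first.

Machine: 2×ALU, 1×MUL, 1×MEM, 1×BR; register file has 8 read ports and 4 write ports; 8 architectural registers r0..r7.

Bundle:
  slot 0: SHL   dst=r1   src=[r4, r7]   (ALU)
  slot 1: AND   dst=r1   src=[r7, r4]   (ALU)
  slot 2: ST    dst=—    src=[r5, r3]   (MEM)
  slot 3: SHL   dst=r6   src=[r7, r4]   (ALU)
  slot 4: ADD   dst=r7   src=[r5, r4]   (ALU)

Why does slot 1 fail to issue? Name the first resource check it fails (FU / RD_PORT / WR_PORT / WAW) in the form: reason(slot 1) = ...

reason(slot 1) = WAW

[0] ALU needs rd=2 wr=1: ok; after: ALU=1 MUL=1 MEM=1 BR=1, R=6, W=3
[1] ALU needs rd=2 wr=1: WAW; after: ALU=1 MUL=1 MEM=1 BR=1, R=6, W=3
[2] MEM needs rd=2 wr=0: ok; after: ALU=1 MUL=1 MEM=0 BR=1, R=4, W=3
[3] ALU needs rd=2 wr=1: ok; after: ALU=0 MUL=1 MEM=0 BR=1, R=2, W=2
[4] ALU needs rd=2 wr=1: FU; after: ALU=0 MUL=1 MEM=0 BR=1, R=2, W=2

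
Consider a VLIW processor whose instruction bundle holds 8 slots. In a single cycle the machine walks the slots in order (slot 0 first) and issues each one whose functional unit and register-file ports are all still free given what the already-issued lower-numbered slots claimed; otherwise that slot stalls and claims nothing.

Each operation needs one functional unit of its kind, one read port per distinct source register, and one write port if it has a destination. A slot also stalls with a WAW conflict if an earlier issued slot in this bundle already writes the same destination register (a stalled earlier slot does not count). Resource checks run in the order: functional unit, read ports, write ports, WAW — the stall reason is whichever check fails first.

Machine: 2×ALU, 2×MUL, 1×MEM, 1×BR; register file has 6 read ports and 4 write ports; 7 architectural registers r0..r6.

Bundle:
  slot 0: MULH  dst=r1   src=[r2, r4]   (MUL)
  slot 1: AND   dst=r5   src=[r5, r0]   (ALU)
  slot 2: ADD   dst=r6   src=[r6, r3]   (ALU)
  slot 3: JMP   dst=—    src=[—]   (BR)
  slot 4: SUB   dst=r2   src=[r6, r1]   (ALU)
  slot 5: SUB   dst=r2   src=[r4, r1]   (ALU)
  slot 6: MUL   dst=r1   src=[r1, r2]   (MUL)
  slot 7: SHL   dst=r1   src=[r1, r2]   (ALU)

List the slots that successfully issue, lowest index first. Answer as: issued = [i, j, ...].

issued = [0, 1, 2, 3]

[0] MUL needs rd=2 wr=1: ok; after: ALU=2 MUL=1 MEM=1 BR=1, R=4, W=3
[1] ALU needs rd=2 wr=1: ok; after: ALU=1 MUL=1 MEM=1 BR=1, R=2, W=2
[2] ALU needs rd=2 wr=1: ok; after: ALU=0 MUL=1 MEM=1 BR=1, R=0, W=1
[3] BR needs rd=0 wr=0: ok; after: ALU=0 MUL=1 MEM=1 BR=0, R=0, W=1
[4] ALU needs rd=2 wr=1: FU; after: ALU=0 MUL=1 MEM=1 BR=0, R=0, W=1
[5] ALU needs rd=2 wr=1: FU; after: ALU=0 MUL=1 MEM=1 BR=0, R=0, W=1
[6] MUL needs rd=2 wr=1: RD_PORT; after: ALU=0 MUL=1 MEM=1 BR=0, R=0, W=1
[7] ALU needs rd=2 wr=1: FU; after: ALU=0 MUL=1 MEM=1 BR=0, R=0, W=1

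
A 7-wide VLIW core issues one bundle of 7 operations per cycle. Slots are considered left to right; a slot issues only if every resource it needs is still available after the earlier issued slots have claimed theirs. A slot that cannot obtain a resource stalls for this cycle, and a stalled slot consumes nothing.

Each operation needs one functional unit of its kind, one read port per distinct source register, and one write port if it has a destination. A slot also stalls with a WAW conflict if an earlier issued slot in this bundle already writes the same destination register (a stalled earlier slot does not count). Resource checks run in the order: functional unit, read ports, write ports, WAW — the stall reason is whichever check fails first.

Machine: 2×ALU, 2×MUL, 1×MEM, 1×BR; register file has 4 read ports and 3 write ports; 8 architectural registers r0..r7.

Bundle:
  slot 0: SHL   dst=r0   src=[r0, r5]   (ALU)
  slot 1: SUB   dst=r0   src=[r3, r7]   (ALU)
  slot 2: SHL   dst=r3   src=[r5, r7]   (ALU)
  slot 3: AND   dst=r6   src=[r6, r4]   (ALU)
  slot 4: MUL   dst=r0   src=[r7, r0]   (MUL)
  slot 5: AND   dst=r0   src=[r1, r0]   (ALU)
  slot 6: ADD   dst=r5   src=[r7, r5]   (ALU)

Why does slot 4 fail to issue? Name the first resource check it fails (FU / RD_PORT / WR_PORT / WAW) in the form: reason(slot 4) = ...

  0. ALU→r0 ⇒ go  {1A/2Mu/1Ld/1B | 2r 2w}
  1. ALU→r0 ⇒ no(WAW)  {1A/2Mu/1Ld/1B | 2r 2w}
  2. ALU→r3 ⇒ go  {0A/2Mu/1Ld/1B | 0r 1w}
  3. ALU→r6 ⇒ no(FU)  {0A/2Mu/1Ld/1B | 0r 1w}
  4. MUL→r0 ⇒ no(RD_PORT)  {0A/2Mu/1Ld/1B | 0r 1w}
  5. ALU→r0 ⇒ no(FU)  {0A/2Mu/1Ld/1B | 0r 1w}
  6. ALU→r5 ⇒ no(FU)  {0A/2Mu/1Ld/1B | 0r 1w}

reason(slot 4) = RD_PORT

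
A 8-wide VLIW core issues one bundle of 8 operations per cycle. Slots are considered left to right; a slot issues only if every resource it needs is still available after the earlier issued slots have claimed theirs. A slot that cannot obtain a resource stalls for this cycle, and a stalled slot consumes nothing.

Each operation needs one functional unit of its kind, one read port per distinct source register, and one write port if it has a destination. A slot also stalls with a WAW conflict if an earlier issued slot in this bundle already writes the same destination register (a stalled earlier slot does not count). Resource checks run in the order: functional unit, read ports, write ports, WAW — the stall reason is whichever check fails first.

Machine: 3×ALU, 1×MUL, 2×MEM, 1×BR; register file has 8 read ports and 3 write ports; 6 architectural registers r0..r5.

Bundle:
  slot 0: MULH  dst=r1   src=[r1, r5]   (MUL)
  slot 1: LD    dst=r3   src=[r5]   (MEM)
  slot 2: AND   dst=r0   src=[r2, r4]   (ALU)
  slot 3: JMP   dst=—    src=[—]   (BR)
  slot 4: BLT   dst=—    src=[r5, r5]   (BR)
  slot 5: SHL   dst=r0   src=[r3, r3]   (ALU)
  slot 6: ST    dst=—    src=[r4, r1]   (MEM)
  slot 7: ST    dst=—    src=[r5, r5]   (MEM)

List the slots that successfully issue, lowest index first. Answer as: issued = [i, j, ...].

issued = [0, 1, 2, 3, 6]

[0] MUL needs rd=2 wr=1: ok; after: ALU=3 MUL=0 MEM=2 BR=1, R=6, W=2
[1] MEM needs rd=1 wr=1: ok; after: ALU=3 MUL=0 MEM=1 BR=1, R=5, W=1
[2] ALU needs rd=2 wr=1: ok; after: ALU=2 MUL=0 MEM=1 BR=1, R=3, W=0
[3] BR needs rd=0 wr=0: ok; after: ALU=2 MUL=0 MEM=1 BR=0, R=3, W=0
[4] BR needs rd=1 wr=0: FU; after: ALU=2 MUL=0 MEM=1 BR=0, R=3, W=0
[5] ALU needs rd=1 wr=1: WR_PORT; after: ALU=2 MUL=0 MEM=1 BR=0, R=3, W=0
[6] MEM needs rd=2 wr=0: ok; after: ALU=2 MUL=0 MEM=0 BR=0, R=1, W=0
[7] MEM needs rd=1 wr=0: FU; after: ALU=2 MUL=0 MEM=0 BR=0, R=1, W=0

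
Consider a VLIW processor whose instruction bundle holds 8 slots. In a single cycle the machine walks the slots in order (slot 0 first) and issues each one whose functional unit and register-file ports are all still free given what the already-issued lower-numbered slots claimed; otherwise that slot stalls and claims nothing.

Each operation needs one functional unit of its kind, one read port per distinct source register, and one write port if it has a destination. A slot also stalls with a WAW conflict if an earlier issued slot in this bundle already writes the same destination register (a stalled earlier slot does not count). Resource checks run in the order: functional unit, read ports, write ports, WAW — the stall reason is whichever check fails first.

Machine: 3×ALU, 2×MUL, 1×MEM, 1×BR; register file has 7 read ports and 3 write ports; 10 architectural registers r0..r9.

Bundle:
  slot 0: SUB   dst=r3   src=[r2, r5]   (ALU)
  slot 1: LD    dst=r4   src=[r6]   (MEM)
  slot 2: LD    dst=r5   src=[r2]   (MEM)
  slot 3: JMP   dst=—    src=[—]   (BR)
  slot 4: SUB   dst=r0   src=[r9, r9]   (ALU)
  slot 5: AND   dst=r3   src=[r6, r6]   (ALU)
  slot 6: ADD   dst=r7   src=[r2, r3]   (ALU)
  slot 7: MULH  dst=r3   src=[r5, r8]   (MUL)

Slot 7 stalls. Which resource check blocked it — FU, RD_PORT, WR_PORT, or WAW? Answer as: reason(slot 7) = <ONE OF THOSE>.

reason(slot 7) = WR_PORT

#0 ALU src=r2,r5 dispatched  <A:2 Mu:2 Ld:1 B:1 rd:5 wr:2>
#1 MEM src=r6 dispatched  <A:2 Mu:2 Ld:0 B:1 rd:4 wr:1>
#2 MEM src=r2 held:FU  <A:2 Mu:2 Ld:0 B:1 rd:4 wr:1>
#3 BR src=- dispatched  <A:2 Mu:2 Ld:0 B:0 rd:4 wr:1>
#4 ALU src=r9,r9 dispatched  <A:1 Mu:2 Ld:0 B:0 rd:3 wr:0>
#5 ALU src=r6,r6 held:WR_PORT  <A:1 Mu:2 Ld:0 B:0 rd:3 wr:0>
#6 ALU src=r2,r3 held:WR_PORT  <A:1 Mu:2 Ld:0 B:0 rd:3 wr:0>
#7 MUL src=r5,r8 held:WR_PORT  <A:1 Mu:2 Ld:0 B:0 rd:3 wr:0>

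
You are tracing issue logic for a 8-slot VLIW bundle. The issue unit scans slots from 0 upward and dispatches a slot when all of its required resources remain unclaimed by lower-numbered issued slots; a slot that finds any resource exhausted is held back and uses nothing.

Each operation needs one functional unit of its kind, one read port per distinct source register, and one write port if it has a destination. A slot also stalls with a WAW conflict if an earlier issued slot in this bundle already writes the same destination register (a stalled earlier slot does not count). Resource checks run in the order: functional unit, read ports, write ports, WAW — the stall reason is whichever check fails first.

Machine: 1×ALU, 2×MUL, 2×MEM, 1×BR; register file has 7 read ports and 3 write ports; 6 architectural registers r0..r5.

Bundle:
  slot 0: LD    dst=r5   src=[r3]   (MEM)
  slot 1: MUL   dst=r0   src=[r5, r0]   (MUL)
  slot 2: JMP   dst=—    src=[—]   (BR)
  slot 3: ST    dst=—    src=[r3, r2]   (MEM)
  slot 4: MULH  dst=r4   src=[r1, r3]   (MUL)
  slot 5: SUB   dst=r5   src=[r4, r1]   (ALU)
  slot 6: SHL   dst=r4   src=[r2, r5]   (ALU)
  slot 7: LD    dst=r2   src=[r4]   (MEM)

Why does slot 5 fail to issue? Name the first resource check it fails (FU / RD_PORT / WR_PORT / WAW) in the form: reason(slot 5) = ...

#0 MEM src=r3 dispatched  <A:1 Mu:2 Ld:1 B:1 rd:6 wr:2>
#1 MUL src=r5,r0 dispatched  <A:1 Mu:1 Ld:1 B:1 rd:4 wr:1>
#2 BR src=- dispatched  <A:1 Mu:1 Ld:1 B:0 rd:4 wr:1>
#3 MEM src=r3,r2 dispatched  <A:1 Mu:1 Ld:0 B:0 rd:2 wr:1>
#4 MUL src=r1,r3 dispatched  <A:1 Mu:0 Ld:0 B:0 rd:0 wr:0>
#5 ALU src=r4,r1 held:RD_PORT  <A:1 Mu:0 Ld:0 B:0 rd:0 wr:0>
#6 ALU src=r2,r5 held:RD_PORT  <A:1 Mu:0 Ld:0 B:0 rd:0 wr:0>
#7 MEM src=r4 held:FU  <A:1 Mu:0 Ld:0 B:0 rd:0 wr:0>

reason(slot 5) = RD_PORT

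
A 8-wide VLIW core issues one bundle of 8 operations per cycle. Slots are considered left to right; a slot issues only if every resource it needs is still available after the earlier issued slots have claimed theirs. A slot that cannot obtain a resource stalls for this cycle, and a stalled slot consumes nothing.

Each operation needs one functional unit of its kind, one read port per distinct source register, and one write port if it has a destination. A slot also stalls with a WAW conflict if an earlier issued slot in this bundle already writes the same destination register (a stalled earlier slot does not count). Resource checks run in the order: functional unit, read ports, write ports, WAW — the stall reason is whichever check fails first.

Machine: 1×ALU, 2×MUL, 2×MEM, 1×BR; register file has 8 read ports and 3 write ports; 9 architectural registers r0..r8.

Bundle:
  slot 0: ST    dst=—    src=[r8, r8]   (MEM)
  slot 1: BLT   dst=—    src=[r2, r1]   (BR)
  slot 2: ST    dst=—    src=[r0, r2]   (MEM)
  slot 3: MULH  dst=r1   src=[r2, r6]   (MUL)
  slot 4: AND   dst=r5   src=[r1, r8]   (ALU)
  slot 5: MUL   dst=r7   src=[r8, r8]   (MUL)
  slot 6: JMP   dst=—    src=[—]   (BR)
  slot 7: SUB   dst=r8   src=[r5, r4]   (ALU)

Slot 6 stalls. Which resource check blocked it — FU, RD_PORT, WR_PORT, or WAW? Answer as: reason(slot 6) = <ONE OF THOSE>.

[0] MEM needs rd=1 wr=0: ok; after: ALU=1 MUL=2 MEM=1 BR=1, R=7, W=3
[1] BR needs rd=2 wr=0: ok; after: ALU=1 MUL=2 MEM=1 BR=0, R=5, W=3
[2] MEM needs rd=2 wr=0: ok; after: ALU=1 MUL=2 MEM=0 BR=0, R=3, W=3
[3] MUL needs rd=2 wr=1: ok; after: ALU=1 MUL=1 MEM=0 BR=0, R=1, W=2
[4] ALU needs rd=2 wr=1: RD_PORT; after: ALU=1 MUL=1 MEM=0 BR=0, R=1, W=2
[5] MUL needs rd=1 wr=1: ok; after: ALU=1 MUL=0 MEM=0 BR=0, R=0, W=1
[6] BR needs rd=0 wr=0: FU; after: ALU=1 MUL=0 MEM=0 BR=0, R=0, W=1
[7] ALU needs rd=2 wr=1: RD_PORT; after: ALU=1 MUL=0 MEM=0 BR=0, R=0, W=1

reason(slot 6) = FU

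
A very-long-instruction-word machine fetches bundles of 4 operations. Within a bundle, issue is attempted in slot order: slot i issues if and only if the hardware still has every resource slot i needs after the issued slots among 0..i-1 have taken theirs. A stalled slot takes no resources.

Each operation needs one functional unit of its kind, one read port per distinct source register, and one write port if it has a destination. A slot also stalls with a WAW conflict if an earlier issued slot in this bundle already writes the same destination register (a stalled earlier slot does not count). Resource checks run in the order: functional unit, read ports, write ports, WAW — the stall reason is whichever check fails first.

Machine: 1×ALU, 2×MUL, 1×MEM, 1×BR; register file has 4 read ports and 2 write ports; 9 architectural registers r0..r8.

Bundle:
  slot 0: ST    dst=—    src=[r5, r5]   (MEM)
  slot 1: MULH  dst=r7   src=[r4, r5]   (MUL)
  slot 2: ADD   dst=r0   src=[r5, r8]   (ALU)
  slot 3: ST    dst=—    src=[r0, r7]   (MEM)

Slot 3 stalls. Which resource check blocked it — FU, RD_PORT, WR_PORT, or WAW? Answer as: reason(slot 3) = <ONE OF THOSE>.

reason(slot 3) = FU

(0) want 1×MEM +1rd +0wr — yes → AL1|MU2|ME0|BR1|rd3|wr2
(1) want 1×MUL +2rd +1wr — yes → AL1|MU1|ME0|BR1|rd1|wr1
(2) want 1×ALU +2rd +1wr — RD_PORT → AL1|MU1|ME0|BR1|rd1|wr1
(3) want 1×MEM +2rd +0wr — FU → AL1|MU1|ME0|BR1|rd1|wr1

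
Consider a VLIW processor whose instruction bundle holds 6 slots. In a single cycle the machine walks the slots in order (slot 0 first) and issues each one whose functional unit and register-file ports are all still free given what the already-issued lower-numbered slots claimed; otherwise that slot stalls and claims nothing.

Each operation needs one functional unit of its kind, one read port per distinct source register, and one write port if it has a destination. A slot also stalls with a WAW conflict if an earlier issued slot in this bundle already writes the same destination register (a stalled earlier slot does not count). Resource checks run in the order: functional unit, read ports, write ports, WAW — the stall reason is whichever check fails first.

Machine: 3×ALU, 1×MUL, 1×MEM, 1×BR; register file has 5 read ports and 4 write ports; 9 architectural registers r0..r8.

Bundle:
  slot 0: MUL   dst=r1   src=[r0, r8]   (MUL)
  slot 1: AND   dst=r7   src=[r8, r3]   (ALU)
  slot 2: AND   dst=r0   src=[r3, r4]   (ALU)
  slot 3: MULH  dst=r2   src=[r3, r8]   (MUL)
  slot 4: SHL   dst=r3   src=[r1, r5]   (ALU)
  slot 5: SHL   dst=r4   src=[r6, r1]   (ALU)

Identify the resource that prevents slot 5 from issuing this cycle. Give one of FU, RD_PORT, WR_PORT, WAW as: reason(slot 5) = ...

reason(slot 5) = RD_PORT

[0] MUL needs rd=2 wr=1: ok; after: ALU=3 MUL=0 MEM=1 BR=1, R=3, W=3
[1] ALU needs rd=2 wr=1: ok; after: ALU=2 MUL=0 MEM=1 BR=1, R=1, W=2
[2] ALU needs rd=2 wr=1: RD_PORT; after: ALU=2 MUL=0 MEM=1 BR=1, R=1, W=2
[3] MUL needs rd=2 wr=1: FU; after: ALU=2 MUL=0 MEM=1 BR=1, R=1, W=2
[4] ALU needs rd=2 wr=1: RD_PORT; after: ALU=2 MUL=0 MEM=1 BR=1, R=1, W=2
[5] ALU needs rd=2 wr=1: RD_PORT; after: ALU=2 MUL=0 MEM=1 BR=1, R=1, W=2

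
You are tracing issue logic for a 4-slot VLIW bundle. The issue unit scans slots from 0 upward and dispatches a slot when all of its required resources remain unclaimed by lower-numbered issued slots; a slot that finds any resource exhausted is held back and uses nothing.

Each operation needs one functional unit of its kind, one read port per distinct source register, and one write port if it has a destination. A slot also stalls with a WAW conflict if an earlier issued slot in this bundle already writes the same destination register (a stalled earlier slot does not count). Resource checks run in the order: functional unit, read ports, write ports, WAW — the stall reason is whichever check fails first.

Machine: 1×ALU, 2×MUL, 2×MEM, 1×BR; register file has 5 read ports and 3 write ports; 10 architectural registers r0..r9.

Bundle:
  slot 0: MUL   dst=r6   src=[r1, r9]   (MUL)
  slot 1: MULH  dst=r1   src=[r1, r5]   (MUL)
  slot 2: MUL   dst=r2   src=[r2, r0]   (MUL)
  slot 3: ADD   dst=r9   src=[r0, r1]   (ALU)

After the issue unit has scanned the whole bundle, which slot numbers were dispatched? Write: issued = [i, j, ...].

issued = [0, 1]

slot 0 (MUL): ISSUE — free A1,Mu1,Ld2,B1 rp3 wp2
slot 1 (MUL): ISSUE — free A1,Mu0,Ld2,B1 rp1 wp1
slot 2 (MUL): stall FU — free A1,Mu0,Ld2,B1 rp1 wp1
slot 3 (ALU): stall RD_PORT — free A1,Mu0,Ld2,B1 rp1 wp1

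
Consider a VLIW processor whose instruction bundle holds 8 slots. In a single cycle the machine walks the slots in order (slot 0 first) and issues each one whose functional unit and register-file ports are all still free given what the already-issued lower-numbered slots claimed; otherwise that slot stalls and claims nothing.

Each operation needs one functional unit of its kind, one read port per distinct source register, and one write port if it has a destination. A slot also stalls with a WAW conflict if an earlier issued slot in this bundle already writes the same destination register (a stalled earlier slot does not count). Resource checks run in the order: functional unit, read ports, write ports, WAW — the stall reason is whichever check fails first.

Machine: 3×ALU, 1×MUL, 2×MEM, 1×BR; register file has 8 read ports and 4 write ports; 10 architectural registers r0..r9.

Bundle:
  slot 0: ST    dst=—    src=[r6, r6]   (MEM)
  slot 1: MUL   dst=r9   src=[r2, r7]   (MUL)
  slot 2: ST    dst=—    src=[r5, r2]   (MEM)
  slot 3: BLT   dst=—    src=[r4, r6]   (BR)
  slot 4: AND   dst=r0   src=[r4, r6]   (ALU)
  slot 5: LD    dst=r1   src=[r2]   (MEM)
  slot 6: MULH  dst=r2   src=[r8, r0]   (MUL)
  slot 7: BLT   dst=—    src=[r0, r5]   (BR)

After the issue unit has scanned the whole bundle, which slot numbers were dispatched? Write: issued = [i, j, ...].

  0. MEM ⇒ go  {3A/1Mu/1Ld/1B | 7r 4w}
  1. MUL→r9 ⇒ go  {3A/0Mu/1Ld/1B | 5r 3w}
  2. MEM ⇒ go  {3A/0Mu/0Ld/1B | 3r 3w}
  3. BR ⇒ go  {3A/0Mu/0Ld/0B | 1r 3w}
  4. ALU→r0 ⇒ no(RD_PORT)  {3A/0Mu/0Ld/0B | 1r 3w}
  5. MEM→r1 ⇒ no(FU)  {3A/0Mu/0Ld/0B | 1r 3w}
  6. MUL→r2 ⇒ no(FU)  {3A/0Mu/0Ld/0B | 1r 3w}
  7. BR ⇒ no(FU)  {3A/0Mu/0Ld/0B | 1r 3w}

issued = [0, 1, 2, 3]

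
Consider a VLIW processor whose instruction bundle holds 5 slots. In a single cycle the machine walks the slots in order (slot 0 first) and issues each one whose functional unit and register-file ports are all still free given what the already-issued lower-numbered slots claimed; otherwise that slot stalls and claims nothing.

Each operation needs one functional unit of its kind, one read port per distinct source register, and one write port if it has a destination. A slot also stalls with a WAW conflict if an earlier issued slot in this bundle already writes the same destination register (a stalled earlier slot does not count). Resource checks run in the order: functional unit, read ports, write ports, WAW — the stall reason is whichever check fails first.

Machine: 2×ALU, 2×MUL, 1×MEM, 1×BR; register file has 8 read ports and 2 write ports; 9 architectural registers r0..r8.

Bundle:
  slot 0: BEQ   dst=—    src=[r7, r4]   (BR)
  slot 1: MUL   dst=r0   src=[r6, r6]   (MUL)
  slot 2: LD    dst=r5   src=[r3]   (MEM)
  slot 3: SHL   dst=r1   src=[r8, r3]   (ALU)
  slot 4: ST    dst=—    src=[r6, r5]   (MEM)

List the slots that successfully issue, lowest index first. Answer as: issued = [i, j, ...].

slot 0 (BR): ISSUE — free A2,Mu2,Ld1,B0 rp6 wp2
slot 1 (MUL): ISSUE — free A2,Mu1,Ld1,B0 rp5 wp1
slot 2 (MEM): ISSUE — free A2,Mu1,Ld0,B0 rp4 wp0
slot 3 (ALU): stall WR_PORT — free A2,Mu1,Ld0,B0 rp4 wp0
slot 4 (MEM): stall FU — free A2,Mu1,Ld0,B0 rp4 wp0

issued = [0, 1, 2]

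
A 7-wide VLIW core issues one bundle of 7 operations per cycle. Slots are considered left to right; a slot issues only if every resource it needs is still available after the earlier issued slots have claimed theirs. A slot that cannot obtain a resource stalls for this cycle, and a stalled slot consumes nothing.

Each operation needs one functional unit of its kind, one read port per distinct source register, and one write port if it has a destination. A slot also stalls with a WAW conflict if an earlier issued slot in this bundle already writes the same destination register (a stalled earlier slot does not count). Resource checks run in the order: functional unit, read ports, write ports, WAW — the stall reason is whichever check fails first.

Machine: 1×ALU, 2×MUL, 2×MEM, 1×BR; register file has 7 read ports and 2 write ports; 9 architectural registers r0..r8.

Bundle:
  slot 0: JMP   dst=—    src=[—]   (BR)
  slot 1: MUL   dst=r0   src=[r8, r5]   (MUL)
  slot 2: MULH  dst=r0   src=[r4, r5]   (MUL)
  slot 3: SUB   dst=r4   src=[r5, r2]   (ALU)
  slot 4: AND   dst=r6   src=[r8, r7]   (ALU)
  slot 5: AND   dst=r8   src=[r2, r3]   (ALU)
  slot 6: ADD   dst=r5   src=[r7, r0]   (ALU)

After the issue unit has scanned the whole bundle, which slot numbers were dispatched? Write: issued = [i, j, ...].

(0) want 1×BR +0rd +0wr — yes → AL1|MU2|ME2|BR0|rd7|wr2
(1) want 1×MUL +2rd +1wr — yes → AL1|MU1|ME2|BR0|rd5|wr1
(2) want 1×MUL +2rd +1wr — WAW → AL1|MU1|ME2|BR0|rd5|wr1
(3) want 1×ALU +2rd +1wr — yes → AL0|MU1|ME2|BR0|rd3|wr0
(4) want 1×ALU +2rd +1wr — FU → AL0|MU1|ME2|BR0|rd3|wr0
(5) want 1×ALU +2rd +1wr — FU → AL0|MU1|ME2|BR0|rd3|wr0
(6) want 1×ALU +2rd +1wr — FU → AL0|MU1|ME2|BR0|rd3|wr0

issued = [0, 1, 3]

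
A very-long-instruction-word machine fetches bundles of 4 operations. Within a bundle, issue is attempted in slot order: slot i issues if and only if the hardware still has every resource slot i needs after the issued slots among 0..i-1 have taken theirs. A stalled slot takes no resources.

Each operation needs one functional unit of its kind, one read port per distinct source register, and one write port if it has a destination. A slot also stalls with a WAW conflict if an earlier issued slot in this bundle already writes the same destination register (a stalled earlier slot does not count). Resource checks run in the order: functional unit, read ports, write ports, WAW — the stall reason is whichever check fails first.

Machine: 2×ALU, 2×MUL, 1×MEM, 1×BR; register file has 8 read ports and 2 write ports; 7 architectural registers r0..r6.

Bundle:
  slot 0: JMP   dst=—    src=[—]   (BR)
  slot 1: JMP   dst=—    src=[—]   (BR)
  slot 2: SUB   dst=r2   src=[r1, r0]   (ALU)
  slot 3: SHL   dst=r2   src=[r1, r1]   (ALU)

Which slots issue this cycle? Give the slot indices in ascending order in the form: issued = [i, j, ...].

issued = [0, 2]

slot 0 (BR): ISSUE — free A2,Mu2,Ld1,B0 rp8 wp2
slot 1 (BR): stall FU — free A2,Mu2,Ld1,B0 rp8 wp2
slot 2 (ALU): ISSUE — free A1,Mu2,Ld1,B0 rp6 wp1
slot 3 (ALU): stall WAW — free A1,Mu2,Ld1,B0 rp6 wp1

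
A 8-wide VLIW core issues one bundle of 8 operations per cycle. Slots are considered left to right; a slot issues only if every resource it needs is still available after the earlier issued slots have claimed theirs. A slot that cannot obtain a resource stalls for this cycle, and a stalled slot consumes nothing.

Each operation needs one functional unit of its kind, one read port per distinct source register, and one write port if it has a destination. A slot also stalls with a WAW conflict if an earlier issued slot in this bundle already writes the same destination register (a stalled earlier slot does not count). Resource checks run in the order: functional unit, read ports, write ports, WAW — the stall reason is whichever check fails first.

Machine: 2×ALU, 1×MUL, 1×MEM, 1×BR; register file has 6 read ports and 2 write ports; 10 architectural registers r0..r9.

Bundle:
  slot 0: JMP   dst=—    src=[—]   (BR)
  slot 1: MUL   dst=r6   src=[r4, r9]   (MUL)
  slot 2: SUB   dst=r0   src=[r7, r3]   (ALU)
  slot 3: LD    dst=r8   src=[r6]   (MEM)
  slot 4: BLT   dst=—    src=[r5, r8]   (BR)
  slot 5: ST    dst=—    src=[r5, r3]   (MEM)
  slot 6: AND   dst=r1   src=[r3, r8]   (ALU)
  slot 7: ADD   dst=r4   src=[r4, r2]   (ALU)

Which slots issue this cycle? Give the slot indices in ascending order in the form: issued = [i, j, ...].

issued = [0, 1, 2, 5]

#0 BR src=- dispatched  <A:2 Mu:1 Ld:1 B:0 rd:6 wr:2>
#1 MUL src=r4,r9 dispatched  <A:2 Mu:0 Ld:1 B:0 rd:4 wr:1>
#2 ALU src=r7,r3 dispatched  <A:1 Mu:0 Ld:1 B:0 rd:2 wr:0>
#3 MEM src=r6 held:WR_PORT  <A:1 Mu:0 Ld:1 B:0 rd:2 wr:0>
#4 BR src=r5,r8 held:FU  <A:1 Mu:0 Ld:1 B:0 rd:2 wr:0>
#5 MEM src=r5,r3 dispatched  <A:1 Mu:0 Ld:0 B:0 rd:0 wr:0>
#6 ALU src=r3,r8 held:RD_PORT  <A:1 Mu:0 Ld:0 B:0 rd:0 wr:0>
#7 ALU src=r4,r2 held:RD_PORT  <A:1 Mu:0 Ld:0 B:0 rd:0 wr:0>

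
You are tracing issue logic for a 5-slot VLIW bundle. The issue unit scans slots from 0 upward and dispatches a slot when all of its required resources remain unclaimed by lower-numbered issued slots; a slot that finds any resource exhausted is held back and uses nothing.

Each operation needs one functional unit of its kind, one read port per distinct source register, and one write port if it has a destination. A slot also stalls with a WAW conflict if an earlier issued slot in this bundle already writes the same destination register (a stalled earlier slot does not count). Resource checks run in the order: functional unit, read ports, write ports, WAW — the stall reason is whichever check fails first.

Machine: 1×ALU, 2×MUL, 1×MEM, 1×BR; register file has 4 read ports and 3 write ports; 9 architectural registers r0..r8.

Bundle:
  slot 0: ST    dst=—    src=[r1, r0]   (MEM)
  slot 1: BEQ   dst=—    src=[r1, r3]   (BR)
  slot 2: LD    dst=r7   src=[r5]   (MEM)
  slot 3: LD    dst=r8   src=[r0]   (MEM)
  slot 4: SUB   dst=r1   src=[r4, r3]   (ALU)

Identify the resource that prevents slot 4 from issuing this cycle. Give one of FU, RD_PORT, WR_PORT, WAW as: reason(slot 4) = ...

reason(slot 4) = RD_PORT

slot 0 (MEM): ISSUE — free A1,Mu2,Ld0,B1 rp2 wp3
slot 1 (BR): ISSUE — free A1,Mu2,Ld0,B0 rp0 wp3
slot 2 (MEM): stall FU — free A1,Mu2,Ld0,B0 rp0 wp3
slot 3 (MEM): stall FU — free A1,Mu2,Ld0,B0 rp0 wp3
slot 4 (ALU): stall RD_PORT — free A1,Mu2,Ld0,B0 rp0 wp3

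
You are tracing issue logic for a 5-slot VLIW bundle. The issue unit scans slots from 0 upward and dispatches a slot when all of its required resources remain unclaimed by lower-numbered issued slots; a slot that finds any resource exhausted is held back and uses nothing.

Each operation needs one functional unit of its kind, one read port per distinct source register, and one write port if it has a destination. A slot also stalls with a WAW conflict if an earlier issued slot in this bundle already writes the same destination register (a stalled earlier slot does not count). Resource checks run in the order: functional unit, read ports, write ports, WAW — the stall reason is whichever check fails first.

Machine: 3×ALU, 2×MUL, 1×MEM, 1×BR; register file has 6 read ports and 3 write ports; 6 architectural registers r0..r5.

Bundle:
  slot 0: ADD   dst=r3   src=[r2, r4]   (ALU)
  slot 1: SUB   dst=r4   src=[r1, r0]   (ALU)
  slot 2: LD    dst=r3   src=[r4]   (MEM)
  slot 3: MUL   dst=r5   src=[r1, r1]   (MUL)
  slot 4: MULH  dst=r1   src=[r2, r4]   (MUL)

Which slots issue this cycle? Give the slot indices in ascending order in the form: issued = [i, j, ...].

#0 ALU src=r2,r4 dispatched  <A:2 Mu:2 Ld:1 B:1 rd:4 wr:2>
#1 ALU src=r1,r0 dispatched  <A:1 Mu:2 Ld:1 B:1 rd:2 wr:1>
#2 MEM src=r4 held:WAW  <A:1 Mu:2 Ld:1 B:1 rd:2 wr:1>
#3 MUL src=r1,r1 dispatched  <A:1 Mu:1 Ld:1 B:1 rd:1 wr:0>
#4 MUL src=r2,r4 held:RD_PORT  <A:1 Mu:1 Ld:1 B:1 rd:1 wr:0>

issued = [0, 1, 3]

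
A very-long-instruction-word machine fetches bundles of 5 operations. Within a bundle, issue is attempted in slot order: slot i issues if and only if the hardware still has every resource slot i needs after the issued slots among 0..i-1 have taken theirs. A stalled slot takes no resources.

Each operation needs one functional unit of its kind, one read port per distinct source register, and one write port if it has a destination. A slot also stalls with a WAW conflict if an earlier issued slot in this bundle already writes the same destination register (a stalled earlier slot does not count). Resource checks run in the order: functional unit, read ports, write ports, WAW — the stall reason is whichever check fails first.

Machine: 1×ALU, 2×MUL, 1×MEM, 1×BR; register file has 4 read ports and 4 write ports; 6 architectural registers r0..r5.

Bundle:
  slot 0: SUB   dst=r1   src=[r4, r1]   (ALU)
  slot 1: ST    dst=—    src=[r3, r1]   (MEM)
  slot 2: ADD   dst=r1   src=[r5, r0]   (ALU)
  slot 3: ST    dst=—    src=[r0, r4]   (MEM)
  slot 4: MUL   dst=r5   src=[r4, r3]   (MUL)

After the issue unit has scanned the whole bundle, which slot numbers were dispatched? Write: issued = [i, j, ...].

[0] ALU needs rd=2 wr=1: ok; after: ALU=0 MUL=2 MEM=1 BR=1, R=2, W=3
[1] MEM needs rd=2 wr=0: ok; after: ALU=0 MUL=2 MEM=0 BR=1, R=0, W=3
[2] ALU needs rd=2 wr=1: FU; after: ALU=0 MUL=2 MEM=0 BR=1, R=0, W=3
[3] MEM needs rd=2 wr=0: FU; after: ALU=0 MUL=2 MEM=0 BR=1, R=0, W=3
[4] MUL needs rd=2 wr=1: RD_PORT; after: ALU=0 MUL=2 MEM=0 BR=1, R=0, W=3

issued = [0, 1]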